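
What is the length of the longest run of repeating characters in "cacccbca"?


Input: "cacccbca"
Scanning for longest run:
  Position 1 ('a'): new char, reset run to 1
  Position 2 ('c'): new char, reset run to 1
  Position 3 ('c'): continues run of 'c', length=2
  Position 4 ('c'): continues run of 'c', length=3
  Position 5 ('b'): new char, reset run to 1
  Position 6 ('c'): new char, reset run to 1
  Position 7 ('a'): new char, reset run to 1
Longest run: 'c' with length 3

3


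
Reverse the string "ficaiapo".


Input: ficaiapo
Reading characters right to left:
  Position 7: 'o'
  Position 6: 'p'
  Position 5: 'a'
  Position 4: 'i'
  Position 3: 'a'
  Position 2: 'c'
  Position 1: 'i'
  Position 0: 'f'
Reversed: opaiacif

opaiacif


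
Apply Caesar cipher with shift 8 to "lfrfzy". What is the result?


Caesar cipher: shift "lfrfzy" by 8
  'l' (pos 11) + 8 = pos 19 = 't'
  'f' (pos 5) + 8 = pos 13 = 'n'
  'r' (pos 17) + 8 = pos 25 = 'z'
  'f' (pos 5) + 8 = pos 13 = 'n'
  'z' (pos 25) + 8 = pos 7 = 'h'
  'y' (pos 24) + 8 = pos 6 = 'g'
Result: tnznhg

tnznhg


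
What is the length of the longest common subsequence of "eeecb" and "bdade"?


LCS of "eeecb" and "bdade"
DP table:
           b    d    a    d    e
      0    0    0    0    0    0
  e   0    0    0    0    0    1
  e   0    0    0    0    0    1
  e   0    0    0    0    0    1
  c   0    0    0    0    0    1
  b   0    1    1    1    1    1
LCS length = dp[5][5] = 1

1


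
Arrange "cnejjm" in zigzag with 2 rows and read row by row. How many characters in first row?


Zigzag "cnejjm" into 2 rows:
Placing characters:
  'c' => row 0
  'n' => row 1
  'e' => row 0
  'j' => row 1
  'j' => row 0
  'm' => row 1
Rows:
  Row 0: "cej"
  Row 1: "njm"
First row length: 3

3


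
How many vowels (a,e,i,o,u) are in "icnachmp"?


Input: icnachmp
Checking each character:
  'i' at position 0: vowel (running total: 1)
  'c' at position 1: consonant
  'n' at position 2: consonant
  'a' at position 3: vowel (running total: 2)
  'c' at position 4: consonant
  'h' at position 5: consonant
  'm' at position 6: consonant
  'p' at position 7: consonant
Total vowels: 2

2


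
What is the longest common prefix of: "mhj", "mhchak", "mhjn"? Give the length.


Words: mhj, mhchak, mhjn
  Position 0: all 'm' => match
  Position 1: all 'h' => match
  Position 2: ('j', 'c', 'j') => mismatch, stop
LCP = "mh" (length 2)

2


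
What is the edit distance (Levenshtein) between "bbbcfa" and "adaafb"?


Computing edit distance: "bbbcfa" -> "adaafb"
DP table:
           a    d    a    a    f    b
      0    1    2    3    4    5    6
  b   1    1    2    3    4    5    5
  b   2    2    2    3    4    5    5
  b   3    3    3    3    4    5    5
  c   4    4    4    4    4    5    6
  f   5    5    5    5    5    4    5
  a   6    5    6    5    5    5    5
Edit distance = dp[6][6] = 5

5


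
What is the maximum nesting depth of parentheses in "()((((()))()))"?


Input: "()((((()))()))"
Tracking depth:
  Position 0 '(': depth becomes 1
  Position 1 ')': depth becomes 0
  Position 2 '(': depth becomes 1
  Position 3 '(': depth becomes 2
  Position 4 '(': depth becomes 3
  Position 5 '(': depth becomes 4
  Position 6 '(': depth becomes 5
  Position 7 ')': depth becomes 4
  Position 8 ')': depth becomes 3
  Position 9 ')': depth becomes 2
  Position 10 '(': depth becomes 3
  Position 11 ')': depth becomes 2
  Position 12 ')': depth becomes 1
  Position 13 ')': depth becomes 0
Maximum depth reached: 5

5


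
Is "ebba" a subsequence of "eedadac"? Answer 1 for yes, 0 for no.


Check if "ebba" is a subsequence of "eedadac"
Greedy scan:
  Position 0 ('e'): matches sub[0] = 'e'
  Position 1 ('e'): no match needed
  Position 2 ('d'): no match needed
  Position 3 ('a'): no match needed
  Position 4 ('d'): no match needed
  Position 5 ('a'): no match needed
  Position 6 ('c'): no match needed
Only matched 1/4 characters => not a subsequence

0


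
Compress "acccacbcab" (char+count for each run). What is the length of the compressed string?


Input: acccacbcab
Runs:
  'a' x 1 => "a1"
  'c' x 3 => "c3"
  'a' x 1 => "a1"
  'c' x 1 => "c1"
  'b' x 1 => "b1"
  'c' x 1 => "c1"
  'a' x 1 => "a1"
  'b' x 1 => "b1"
Compressed: "a1c3a1c1b1c1a1b1"
Compressed length: 16

16


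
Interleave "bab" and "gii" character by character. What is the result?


Interleaving "bab" and "gii":
  Position 0: 'b' from first, 'g' from second => "bg"
  Position 1: 'a' from first, 'i' from second => "ai"
  Position 2: 'b' from first, 'i' from second => "bi"
Result: bgaibi

bgaibi


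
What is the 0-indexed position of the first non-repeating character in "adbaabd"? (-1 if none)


Input: adbaabd
Character frequencies:
  'a': 3
  'b': 2
  'd': 2
Scanning left to right for freq == 1:
  Position 0 ('a'): freq=3, skip
  Position 1 ('d'): freq=2, skip
  Position 2 ('b'): freq=2, skip
  Position 3 ('a'): freq=3, skip
  Position 4 ('a'): freq=3, skip
  Position 5 ('b'): freq=2, skip
  Position 6 ('d'): freq=2, skip
  No unique character found => answer = -1

-1


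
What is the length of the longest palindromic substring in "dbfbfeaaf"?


Input: "dbfbfeaaf"
Checking substrings for palindromes:
  [1:4] "bfb" (len 3) => palindrome
  [2:5] "fbf" (len 3) => palindrome
  [6:8] "aa" (len 2) => palindrome
Longest palindromic substring: "bfb" with length 3

3


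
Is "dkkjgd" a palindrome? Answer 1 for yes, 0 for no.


Input: dkkjgd
Reversed: dgjkkd
  Compare pos 0 ('d') with pos 5 ('d'): match
  Compare pos 1 ('k') with pos 4 ('g'): MISMATCH
  Compare pos 2 ('k') with pos 3 ('j'): MISMATCH
Result: not a palindrome

0


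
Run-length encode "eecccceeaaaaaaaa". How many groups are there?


Input: eecccceeaaaaaaaa
Scanning for consecutive runs:
  Group 1: 'e' x 2 (positions 0-1)
  Group 2: 'c' x 4 (positions 2-5)
  Group 3: 'e' x 2 (positions 6-7)
  Group 4: 'a' x 8 (positions 8-15)
Total groups: 4

4


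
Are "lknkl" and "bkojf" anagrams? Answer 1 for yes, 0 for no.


Strings: "lknkl", "bkojf"
Sorted first:  kklln
Sorted second: bfjko
Differ at position 0: 'k' vs 'b' => not anagrams

0


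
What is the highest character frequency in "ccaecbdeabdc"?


Input: ccaecbdeabdc
Character counts:
  'a': 2
  'b': 2
  'c': 4
  'd': 2
  'e': 2
Maximum frequency: 4

4


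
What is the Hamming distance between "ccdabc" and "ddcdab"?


Comparing "ccdabc" and "ddcdab" position by position:
  Position 0: 'c' vs 'd' => differ
  Position 1: 'c' vs 'd' => differ
  Position 2: 'd' vs 'c' => differ
  Position 3: 'a' vs 'd' => differ
  Position 4: 'b' vs 'a' => differ
  Position 5: 'c' vs 'b' => differ
Total differences (Hamming distance): 6

6


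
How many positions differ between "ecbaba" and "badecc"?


Comparing "ecbaba" and "badecc" position by position:
  Position 0: 'e' vs 'b' => DIFFER
  Position 1: 'c' vs 'a' => DIFFER
  Position 2: 'b' vs 'd' => DIFFER
  Position 3: 'a' vs 'e' => DIFFER
  Position 4: 'b' vs 'c' => DIFFER
  Position 5: 'a' vs 'c' => DIFFER
Positions that differ: 6

6


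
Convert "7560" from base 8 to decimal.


Input: "7560" in base 8
Positional expansion:
  Digit '7' (value 7) x 8^3 = 3584
  Digit '5' (value 5) x 8^2 = 320
  Digit '6' (value 6) x 8^1 = 48
  Digit '0' (value 0) x 8^0 = 0
Sum = 3952

3952


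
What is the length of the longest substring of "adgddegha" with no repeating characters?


Input: "adgddegha"
Sliding window (track last position of each char):
  Position 0 ('a'): window [0,0] length 1 -- new best
  Position 1 ('d'): window [0,1] length 2 -- new best
  Position 2 ('g'): window [0,2] length 3 -- new best
  Position 3 ('d'): repeat (last at 1), move window start to 2
  Position 3 ('d'): window [2,3] length 2
  Position 4 ('d'): repeat (last at 3), move window start to 4
  Position 4 ('d'): window [4,4] length 1
  Position 5 ('e'): window [4,5] length 2
  Position 6 ('g'): window [4,6] length 3
  Position 7 ('h'): window [4,7] length 4 -- new best
  Position 8 ('a'): window [4,8] length 5 -- new best
Longest substring with no repeats: "degha" with length 5

5


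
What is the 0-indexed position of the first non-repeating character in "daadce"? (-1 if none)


Input: daadce
Character frequencies:
  'a': 2
  'c': 1
  'd': 2
  'e': 1
Scanning left to right for freq == 1:
  Position 0 ('d'): freq=2, skip
  Position 1 ('a'): freq=2, skip
  Position 2 ('a'): freq=2, skip
  Position 3 ('d'): freq=2, skip
  Position 4 ('c'): unique! => answer = 4

4


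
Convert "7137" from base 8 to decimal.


Input: "7137" in base 8
Positional expansion:
  Digit '7' (value 7) x 8^3 = 3584
  Digit '1' (value 1) x 8^2 = 64
  Digit '3' (value 3) x 8^1 = 24
  Digit '7' (value 7) x 8^0 = 7
Sum = 3679

3679


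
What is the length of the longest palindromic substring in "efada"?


Input: "efada"
Checking substrings for palindromes:
  [2:5] "ada" (len 3) => palindrome
Longest palindromic substring: "ada" with length 3

3


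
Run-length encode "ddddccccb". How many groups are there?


Input: ddddccccb
Scanning for consecutive runs:
  Group 1: 'd' x 4 (positions 0-3)
  Group 2: 'c' x 4 (positions 4-7)
  Group 3: 'b' x 1 (positions 8-8)
Total groups: 3

3


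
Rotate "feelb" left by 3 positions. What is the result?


Input: "feelb", rotate left by 3
First 3 characters: "fee"
Remaining characters: "lb"
Concatenate remaining + first: "lb" + "fee" = "lbfee"

lbfee


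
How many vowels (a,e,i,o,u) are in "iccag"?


Input: iccag
Checking each character:
  'i' at position 0: vowel (running total: 1)
  'c' at position 1: consonant
  'c' at position 2: consonant
  'a' at position 3: vowel (running total: 2)
  'g' at position 4: consonant
Total vowels: 2

2


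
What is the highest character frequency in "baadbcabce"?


Input: baadbcabce
Character counts:
  'a': 3
  'b': 3
  'c': 2
  'd': 1
  'e': 1
Maximum frequency: 3

3


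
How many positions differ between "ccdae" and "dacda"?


Comparing "ccdae" and "dacda" position by position:
  Position 0: 'c' vs 'd' => DIFFER
  Position 1: 'c' vs 'a' => DIFFER
  Position 2: 'd' vs 'c' => DIFFER
  Position 3: 'a' vs 'd' => DIFFER
  Position 4: 'e' vs 'a' => DIFFER
Positions that differ: 5

5


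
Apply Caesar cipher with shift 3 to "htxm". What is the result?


Caesar cipher: shift "htxm" by 3
  'h' (pos 7) + 3 = pos 10 = 'k'
  't' (pos 19) + 3 = pos 22 = 'w'
  'x' (pos 23) + 3 = pos 0 = 'a'
  'm' (pos 12) + 3 = pos 15 = 'p'
Result: kwap

kwap


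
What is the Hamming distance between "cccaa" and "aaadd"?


Comparing "cccaa" and "aaadd" position by position:
  Position 0: 'c' vs 'a' => differ
  Position 1: 'c' vs 'a' => differ
  Position 2: 'c' vs 'a' => differ
  Position 3: 'a' vs 'd' => differ
  Position 4: 'a' vs 'd' => differ
Total differences (Hamming distance): 5

5


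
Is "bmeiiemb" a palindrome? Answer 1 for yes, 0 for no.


Input: bmeiiemb
Reversed: bmeiiemb
  Compare pos 0 ('b') with pos 7 ('b'): match
  Compare pos 1 ('m') with pos 6 ('m'): match
  Compare pos 2 ('e') with pos 5 ('e'): match
  Compare pos 3 ('i') with pos 4 ('i'): match
Result: palindrome

1


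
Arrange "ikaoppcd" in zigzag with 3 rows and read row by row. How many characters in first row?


Zigzag "ikaoppcd" into 3 rows:
Placing characters:
  'i' => row 0
  'k' => row 1
  'a' => row 2
  'o' => row 1
  'p' => row 0
  'p' => row 1
  'c' => row 2
  'd' => row 1
Rows:
  Row 0: "ip"
  Row 1: "kopd"
  Row 2: "ac"
First row length: 2

2


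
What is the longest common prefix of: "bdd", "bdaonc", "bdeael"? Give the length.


Words: bdd, bdaonc, bdeael
  Position 0: all 'b' => match
  Position 1: all 'd' => match
  Position 2: ('d', 'a', 'e') => mismatch, stop
LCP = "bd" (length 2)

2


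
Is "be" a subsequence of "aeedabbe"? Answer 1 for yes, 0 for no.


Check if "be" is a subsequence of "aeedabbe"
Greedy scan:
  Position 0 ('a'): no match needed
  Position 1 ('e'): no match needed
  Position 2 ('e'): no match needed
  Position 3 ('d'): no match needed
  Position 4 ('a'): no match needed
  Position 5 ('b'): matches sub[0] = 'b'
  Position 6 ('b'): no match needed
  Position 7 ('e'): matches sub[1] = 'e'
All 2 characters matched => is a subsequence

1


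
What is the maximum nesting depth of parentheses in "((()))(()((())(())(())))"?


Input: "((()))(()((())(())(())))"
Tracking depth:
  Position 0 '(': depth becomes 1
  Position 1 '(': depth becomes 2
  Position 2 '(': depth becomes 3
  Position 3 ')': depth becomes 2
  Position 4 ')': depth becomes 1
  Position 5 ')': depth becomes 0
  Position 6 '(': depth becomes 1
  Position 7 '(': depth becomes 2
  Position 8 ')': depth becomes 1
  Position 9 '(': depth becomes 2
  Position 10 '(': depth becomes 3
  Position 11 '(': depth becomes 4
  Position 12 ')': depth becomes 3
  Position 13 ')': depth becomes 2
  Position 14 '(': depth becomes 3
  Position 15 '(': depth becomes 4
  Position 16 ')': depth becomes 3
  Position 17 ')': depth becomes 2
  Position 18 '(': depth becomes 3
  Position 19 '(': depth becomes 4
  Position 20 ')': depth becomes 3
  Position 21 ')': depth becomes 2
  Position 22 ')': depth becomes 1
  Position 23 ')': depth becomes 0
Maximum depth reached: 4

4


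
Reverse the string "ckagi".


Input: ckagi
Reading characters right to left:
  Position 4: 'i'
  Position 3: 'g'
  Position 2: 'a'
  Position 1: 'k'
  Position 0: 'c'
Reversed: igakc

igakc


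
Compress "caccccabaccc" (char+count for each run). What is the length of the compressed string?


Input: caccccabaccc
Runs:
  'c' x 1 => "c1"
  'a' x 1 => "a1"
  'c' x 4 => "c4"
  'a' x 1 => "a1"
  'b' x 1 => "b1"
  'a' x 1 => "a1"
  'c' x 3 => "c3"
Compressed: "c1a1c4a1b1a1c3"
Compressed length: 14

14


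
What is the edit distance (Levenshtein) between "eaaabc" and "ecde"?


Computing edit distance: "eaaabc" -> "ecde"
DP table:
           e    c    d    e
      0    1    2    3    4
  e   1    0    1    2    3
  a   2    1    1    2    3
  a   3    2    2    2    3
  a   4    3    3    3    3
  b   5    4    4    4    4
  c   6    5    4    5    5
Edit distance = dp[6][4] = 5

5


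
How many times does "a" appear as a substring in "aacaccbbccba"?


Searching for "a" in "aacaccbbccba"
Scanning each position:
  Position 0: "a" => MATCH
  Position 1: "a" => MATCH
  Position 2: "c" => no
  Position 3: "a" => MATCH
  Position 4: "c" => no
  Position 5: "c" => no
  Position 6: "b" => no
  Position 7: "b" => no
  Position 8: "c" => no
  Position 9: "c" => no
  Position 10: "b" => no
  Position 11: "a" => MATCH
Total occurrences: 4

4


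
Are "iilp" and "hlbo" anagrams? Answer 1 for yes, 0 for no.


Strings: "iilp", "hlbo"
Sorted first:  iilp
Sorted second: bhlo
Differ at position 0: 'i' vs 'b' => not anagrams

0


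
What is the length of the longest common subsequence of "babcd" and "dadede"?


LCS of "babcd" and "dadede"
DP table:
           d    a    d    e    d    e
      0    0    0    0    0    0    0
  b   0    0    0    0    0    0    0
  a   0    0    1    1    1    1    1
  b   0    0    1    1    1    1    1
  c   0    0    1    1    1    1    1
  d   0    1    1    2    2    2    2
LCS length = dp[5][6] = 2

2


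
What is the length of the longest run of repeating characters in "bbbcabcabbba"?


Input: "bbbcabcabbba"
Scanning for longest run:
  Position 1 ('b'): continues run of 'b', length=2
  Position 2 ('b'): continues run of 'b', length=3
  Position 3 ('c'): new char, reset run to 1
  Position 4 ('a'): new char, reset run to 1
  Position 5 ('b'): new char, reset run to 1
  Position 6 ('c'): new char, reset run to 1
  Position 7 ('a'): new char, reset run to 1
  Position 8 ('b'): new char, reset run to 1
  Position 9 ('b'): continues run of 'b', length=2
  Position 10 ('b'): continues run of 'b', length=3
  Position 11 ('a'): new char, reset run to 1
Longest run: 'b' with length 3

3


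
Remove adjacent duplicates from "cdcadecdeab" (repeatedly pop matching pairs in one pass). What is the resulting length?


Input: cdcadecdeab
Stack-based adjacent duplicate removal:
  Read 'c': push. Stack: c
  Read 'd': push. Stack: cd
  Read 'c': push. Stack: cdc
  Read 'a': push. Stack: cdca
  Read 'd': push. Stack: cdcad
  Read 'e': push. Stack: cdcade
  Read 'c': push. Stack: cdcadec
  Read 'd': push. Stack: cdcadecd
  Read 'e': push. Stack: cdcadecde
  Read 'a': push. Stack: cdcadecdea
  Read 'b': push. Stack: cdcadecdeab
Final stack: "cdcadecdeab" (length 11)

11


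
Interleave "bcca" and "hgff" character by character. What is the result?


Interleaving "bcca" and "hgff":
  Position 0: 'b' from first, 'h' from second => "bh"
  Position 1: 'c' from first, 'g' from second => "cg"
  Position 2: 'c' from first, 'f' from second => "cf"
  Position 3: 'a' from first, 'f' from second => "af"
Result: bhcgcfaf

bhcgcfaf


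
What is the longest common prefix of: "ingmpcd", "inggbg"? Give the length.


Words: ingmpcd, inggbg
  Position 0: all 'i' => match
  Position 1: all 'n' => match
  Position 2: all 'g' => match
  Position 3: ('m', 'g') => mismatch, stop
LCP = "ing" (length 3)

3


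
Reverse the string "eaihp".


Input: eaihp
Reading characters right to left:
  Position 4: 'p'
  Position 3: 'h'
  Position 2: 'i'
  Position 1: 'a'
  Position 0: 'e'
Reversed: phiae

phiae


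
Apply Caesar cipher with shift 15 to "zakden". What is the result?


Caesar cipher: shift "zakden" by 15
  'z' (pos 25) + 15 = pos 14 = 'o'
  'a' (pos 0) + 15 = pos 15 = 'p'
  'k' (pos 10) + 15 = pos 25 = 'z'
  'd' (pos 3) + 15 = pos 18 = 's'
  'e' (pos 4) + 15 = pos 19 = 't'
  'n' (pos 13) + 15 = pos 2 = 'c'
Result: opzstc

opzstc


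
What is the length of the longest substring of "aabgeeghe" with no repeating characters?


Input: "aabgeeghe"
Sliding window (track last position of each char):
  Position 0 ('a'): window [0,0] length 1 -- new best
  Position 1 ('a'): repeat (last at 0), move window start to 1
  Position 1 ('a'): window [1,1] length 1
  Position 2 ('b'): window [1,2] length 2 -- new best
  Position 3 ('g'): window [1,3] length 3 -- new best
  Position 4 ('e'): window [1,4] length 4 -- new best
  Position 5 ('e'): repeat (last at 4), move window start to 5
  Position 5 ('e'): window [5,5] length 1
  Position 6 ('g'): window [5,6] length 2
  Position 7 ('h'): window [5,7] length 3
  Position 8 ('e'): repeat (last at 5), move window start to 6
  Position 8 ('e'): window [6,8] length 3
Longest substring with no repeats: "abge" with length 4

4


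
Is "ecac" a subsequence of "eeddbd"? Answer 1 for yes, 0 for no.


Check if "ecac" is a subsequence of "eeddbd"
Greedy scan:
  Position 0 ('e'): matches sub[0] = 'e'
  Position 1 ('e'): no match needed
  Position 2 ('d'): no match needed
  Position 3 ('d'): no match needed
  Position 4 ('b'): no match needed
  Position 5 ('d'): no match needed
Only matched 1/4 characters => not a subsequence

0


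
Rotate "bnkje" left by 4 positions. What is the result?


Input: "bnkje", rotate left by 4
First 4 characters: "bnkj"
Remaining characters: "e"
Concatenate remaining + first: "e" + "bnkj" = "ebnkj"

ebnkj


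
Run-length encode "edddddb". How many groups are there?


Input: edddddb
Scanning for consecutive runs:
  Group 1: 'e' x 1 (positions 0-0)
  Group 2: 'd' x 5 (positions 1-5)
  Group 3: 'b' x 1 (positions 6-6)
Total groups: 3

3


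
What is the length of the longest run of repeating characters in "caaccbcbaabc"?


Input: "caaccbcbaabc"
Scanning for longest run:
  Position 1 ('a'): new char, reset run to 1
  Position 2 ('a'): continues run of 'a', length=2
  Position 3 ('c'): new char, reset run to 1
  Position 4 ('c'): continues run of 'c', length=2
  Position 5 ('b'): new char, reset run to 1
  Position 6 ('c'): new char, reset run to 1
  Position 7 ('b'): new char, reset run to 1
  Position 8 ('a'): new char, reset run to 1
  Position 9 ('a'): continues run of 'a', length=2
  Position 10 ('b'): new char, reset run to 1
  Position 11 ('c'): new char, reset run to 1
Longest run: 'a' with length 2

2


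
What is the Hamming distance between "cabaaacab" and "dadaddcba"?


Comparing "cabaaacab" and "dadaddcba" position by position:
  Position 0: 'c' vs 'd' => differ
  Position 1: 'a' vs 'a' => same
  Position 2: 'b' vs 'd' => differ
  Position 3: 'a' vs 'a' => same
  Position 4: 'a' vs 'd' => differ
  Position 5: 'a' vs 'd' => differ
  Position 6: 'c' vs 'c' => same
  Position 7: 'a' vs 'b' => differ
  Position 8: 'b' vs 'a' => differ
Total differences (Hamming distance): 6

6


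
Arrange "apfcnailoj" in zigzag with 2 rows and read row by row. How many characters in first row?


Zigzag "apfcnailoj" into 2 rows:
Placing characters:
  'a' => row 0
  'p' => row 1
  'f' => row 0
  'c' => row 1
  'n' => row 0
  'a' => row 1
  'i' => row 0
  'l' => row 1
  'o' => row 0
  'j' => row 1
Rows:
  Row 0: "afnio"
  Row 1: "pcalj"
First row length: 5

5


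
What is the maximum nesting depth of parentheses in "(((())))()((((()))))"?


Input: "(((())))()((((()))))"
Tracking depth:
  Position 0 '(': depth becomes 1
  Position 1 '(': depth becomes 2
  Position 2 '(': depth becomes 3
  Position 3 '(': depth becomes 4
  Position 4 ')': depth becomes 3
  Position 5 ')': depth becomes 2
  Position 6 ')': depth becomes 1
  Position 7 ')': depth becomes 0
  Position 8 '(': depth becomes 1
  Position 9 ')': depth becomes 0
  Position 10 '(': depth becomes 1
  Position 11 '(': depth becomes 2
  Position 12 '(': depth becomes 3
  Position 13 '(': depth becomes 4
  Position 14 '(': depth becomes 5
  Position 15 ')': depth becomes 4
  Position 16 ')': depth becomes 3
  Position 17 ')': depth becomes 2
  Position 18 ')': depth becomes 1
  Position 19 ')': depth becomes 0
Maximum depth reached: 5

5


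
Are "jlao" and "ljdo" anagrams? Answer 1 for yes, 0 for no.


Strings: "jlao", "ljdo"
Sorted first:  ajlo
Sorted second: djlo
Differ at position 0: 'a' vs 'd' => not anagrams

0


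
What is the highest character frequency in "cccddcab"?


Input: cccddcab
Character counts:
  'a': 1
  'b': 1
  'c': 4
  'd': 2
Maximum frequency: 4

4


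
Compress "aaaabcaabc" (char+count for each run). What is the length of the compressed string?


Input: aaaabcaabc
Runs:
  'a' x 4 => "a4"
  'b' x 1 => "b1"
  'c' x 1 => "c1"
  'a' x 2 => "a2"
  'b' x 1 => "b1"
  'c' x 1 => "c1"
Compressed: "a4b1c1a2b1c1"
Compressed length: 12

12


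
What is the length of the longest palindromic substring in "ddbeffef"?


Input: "ddbeffef"
Checking substrings for palindromes:
  [3:7] "effe" (len 4) => palindrome
  [5:8] "fef" (len 3) => palindrome
  [0:2] "dd" (len 2) => palindrome
  [4:6] "ff" (len 2) => palindrome
Longest palindromic substring: "effe" with length 4

4


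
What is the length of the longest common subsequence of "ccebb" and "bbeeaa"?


LCS of "ccebb" and "bbeeaa"
DP table:
           b    b    e    e    a    a
      0    0    0    0    0    0    0
  c   0    0    0    0    0    0    0
  c   0    0    0    0    0    0    0
  e   0    0    0    1    1    1    1
  b   0    1    1    1    1    1    1
  b   0    1    2    2    2    2    2
LCS length = dp[5][6] = 2

2


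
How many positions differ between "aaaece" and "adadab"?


Comparing "aaaece" and "adadab" position by position:
  Position 0: 'a' vs 'a' => same
  Position 1: 'a' vs 'd' => DIFFER
  Position 2: 'a' vs 'a' => same
  Position 3: 'e' vs 'd' => DIFFER
  Position 4: 'c' vs 'a' => DIFFER
  Position 5: 'e' vs 'b' => DIFFER
Positions that differ: 4

4


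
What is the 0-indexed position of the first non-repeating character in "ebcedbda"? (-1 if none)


Input: ebcedbda
Character frequencies:
  'a': 1
  'b': 2
  'c': 1
  'd': 2
  'e': 2
Scanning left to right for freq == 1:
  Position 0 ('e'): freq=2, skip
  Position 1 ('b'): freq=2, skip
  Position 2 ('c'): unique! => answer = 2

2


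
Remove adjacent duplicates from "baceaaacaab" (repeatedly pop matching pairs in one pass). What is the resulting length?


Input: baceaaacaab
Stack-based adjacent duplicate removal:
  Read 'b': push. Stack: b
  Read 'a': push. Stack: ba
  Read 'c': push. Stack: bac
  Read 'e': push. Stack: bace
  Read 'a': push. Stack: bacea
  Read 'a': matches stack top 'a' => pop. Stack: bace
  Read 'a': push. Stack: bacea
  Read 'c': push. Stack: baceac
  Read 'a': push. Stack: baceaca
  Read 'a': matches stack top 'a' => pop. Stack: baceac
  Read 'b': push. Stack: baceacb
Final stack: "baceacb" (length 7)

7


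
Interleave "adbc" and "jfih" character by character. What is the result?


Interleaving "adbc" and "jfih":
  Position 0: 'a' from first, 'j' from second => "aj"
  Position 1: 'd' from first, 'f' from second => "df"
  Position 2: 'b' from first, 'i' from second => "bi"
  Position 3: 'c' from first, 'h' from second => "ch"
Result: ajdfbich

ajdfbich


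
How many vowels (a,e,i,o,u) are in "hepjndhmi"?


Input: hepjndhmi
Checking each character:
  'h' at position 0: consonant
  'e' at position 1: vowel (running total: 1)
  'p' at position 2: consonant
  'j' at position 3: consonant
  'n' at position 4: consonant
  'd' at position 5: consonant
  'h' at position 6: consonant
  'm' at position 7: consonant
  'i' at position 8: vowel (running total: 2)
Total vowels: 2

2


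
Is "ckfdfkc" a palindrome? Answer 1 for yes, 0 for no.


Input: ckfdfkc
Reversed: ckfdfkc
  Compare pos 0 ('c') with pos 6 ('c'): match
  Compare pos 1 ('k') with pos 5 ('k'): match
  Compare pos 2 ('f') with pos 4 ('f'): match
Result: palindrome

1


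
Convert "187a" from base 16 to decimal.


Input: "187a" in base 16
Positional expansion:
  Digit '1' (value 1) x 16^3 = 4096
  Digit '8' (value 8) x 16^2 = 2048
  Digit '7' (value 7) x 16^1 = 112
  Digit 'a' (value 10) x 16^0 = 10
Sum = 6266

6266


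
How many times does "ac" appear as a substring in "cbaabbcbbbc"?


Searching for "ac" in "cbaabbcbbbc"
Scanning each position:
  Position 0: "cb" => no
  Position 1: "ba" => no
  Position 2: "aa" => no
  Position 3: "ab" => no
  Position 4: "bb" => no
  Position 5: "bc" => no
  Position 6: "cb" => no
  Position 7: "bb" => no
  Position 8: "bb" => no
  Position 9: "bc" => no
Total occurrences: 0

0


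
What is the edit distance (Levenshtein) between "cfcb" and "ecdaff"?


Computing edit distance: "cfcb" -> "ecdaff"
DP table:
           e    c    d    a    f    f
      0    1    2    3    4    5    6
  c   1    1    1    2    3    4    5
  f   2    2    2    2    3    3    4
  c   3    3    2    3    3    4    4
  b   4    4    3    3    4    4    5
Edit distance = dp[4][6] = 5

5


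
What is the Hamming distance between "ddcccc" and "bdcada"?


Comparing "ddcccc" and "bdcada" position by position:
  Position 0: 'd' vs 'b' => differ
  Position 1: 'd' vs 'd' => same
  Position 2: 'c' vs 'c' => same
  Position 3: 'c' vs 'a' => differ
  Position 4: 'c' vs 'd' => differ
  Position 5: 'c' vs 'a' => differ
Total differences (Hamming distance): 4

4


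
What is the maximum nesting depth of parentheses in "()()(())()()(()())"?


Input: "()()(())()()(()())"
Tracking depth:
  Position 0 '(': depth becomes 1
  Position 1 ')': depth becomes 0
  Position 2 '(': depth becomes 1
  Position 3 ')': depth becomes 0
  Position 4 '(': depth becomes 1
  Position 5 '(': depth becomes 2
  Position 6 ')': depth becomes 1
  Position 7 ')': depth becomes 0
  Position 8 '(': depth becomes 1
  Position 9 ')': depth becomes 0
  Position 10 '(': depth becomes 1
  Position 11 ')': depth becomes 0
  Position 12 '(': depth becomes 1
  Position 13 '(': depth becomes 2
  Position 14 ')': depth becomes 1
  Position 15 '(': depth becomes 2
  Position 16 ')': depth becomes 1
  Position 17 ')': depth becomes 0
Maximum depth reached: 2

2


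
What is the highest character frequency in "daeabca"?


Input: daeabca
Character counts:
  'a': 3
  'b': 1
  'c': 1
  'd': 1
  'e': 1
Maximum frequency: 3

3


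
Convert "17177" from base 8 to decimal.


Input: "17177" in base 8
Positional expansion:
  Digit '1' (value 1) x 8^4 = 4096
  Digit '7' (value 7) x 8^3 = 3584
  Digit '1' (value 1) x 8^2 = 64
  Digit '7' (value 7) x 8^1 = 56
  Digit '7' (value 7) x 8^0 = 7
Sum = 7807

7807


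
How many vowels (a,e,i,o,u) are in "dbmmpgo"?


Input: dbmmpgo
Checking each character:
  'd' at position 0: consonant
  'b' at position 1: consonant
  'm' at position 2: consonant
  'm' at position 3: consonant
  'p' at position 4: consonant
  'g' at position 5: consonant
  'o' at position 6: vowel (running total: 1)
Total vowels: 1

1


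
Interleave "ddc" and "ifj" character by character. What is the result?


Interleaving "ddc" and "ifj":
  Position 0: 'd' from first, 'i' from second => "di"
  Position 1: 'd' from first, 'f' from second => "df"
  Position 2: 'c' from first, 'j' from second => "cj"
Result: didfcj

didfcj


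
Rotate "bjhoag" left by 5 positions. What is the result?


Input: "bjhoag", rotate left by 5
First 5 characters: "bjhoa"
Remaining characters: "g"
Concatenate remaining + first: "g" + "bjhoa" = "gbjhoa"

gbjhoa


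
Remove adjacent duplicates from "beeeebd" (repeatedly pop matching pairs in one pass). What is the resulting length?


Input: beeeebd
Stack-based adjacent duplicate removal:
  Read 'b': push. Stack: b
  Read 'e': push. Stack: be
  Read 'e': matches stack top 'e' => pop. Stack: b
  Read 'e': push. Stack: be
  Read 'e': matches stack top 'e' => pop. Stack: b
  Read 'b': matches stack top 'b' => pop. Stack: (empty)
  Read 'd': push. Stack: d
Final stack: "d" (length 1)

1


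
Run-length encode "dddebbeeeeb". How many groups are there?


Input: dddebbeeeeb
Scanning for consecutive runs:
  Group 1: 'd' x 3 (positions 0-2)
  Group 2: 'e' x 1 (positions 3-3)
  Group 3: 'b' x 2 (positions 4-5)
  Group 4: 'e' x 4 (positions 6-9)
  Group 5: 'b' x 1 (positions 10-10)
Total groups: 5

5


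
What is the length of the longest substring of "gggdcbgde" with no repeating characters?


Input: "gggdcbgde"
Sliding window (track last position of each char):
  Position 0 ('g'): window [0,0] length 1 -- new best
  Position 1 ('g'): repeat (last at 0), move window start to 1
  Position 1 ('g'): window [1,1] length 1
  Position 2 ('g'): repeat (last at 1), move window start to 2
  Position 2 ('g'): window [2,2] length 1
  Position 3 ('d'): window [2,3] length 2 -- new best
  Position 4 ('c'): window [2,4] length 3 -- new best
  Position 5 ('b'): window [2,5] length 4 -- new best
  Position 6 ('g'): repeat (last at 2), move window start to 3
  Position 6 ('g'): window [3,6] length 4
  Position 7 ('d'): repeat (last at 3), move window start to 4
  Position 7 ('d'): window [4,7] length 4
  Position 8 ('e'): window [4,8] length 5 -- new best
Longest substring with no repeats: "cbgde" with length 5

5


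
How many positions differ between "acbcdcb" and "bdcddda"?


Comparing "acbcdcb" and "bdcddda" position by position:
  Position 0: 'a' vs 'b' => DIFFER
  Position 1: 'c' vs 'd' => DIFFER
  Position 2: 'b' vs 'c' => DIFFER
  Position 3: 'c' vs 'd' => DIFFER
  Position 4: 'd' vs 'd' => same
  Position 5: 'c' vs 'd' => DIFFER
  Position 6: 'b' vs 'a' => DIFFER
Positions that differ: 6

6


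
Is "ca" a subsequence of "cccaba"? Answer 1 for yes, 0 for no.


Check if "ca" is a subsequence of "cccaba"
Greedy scan:
  Position 0 ('c'): matches sub[0] = 'c'
  Position 1 ('c'): no match needed
  Position 2 ('c'): no match needed
  Position 3 ('a'): matches sub[1] = 'a'
  Position 4 ('b'): no match needed
  Position 5 ('a'): no match needed
All 2 characters matched => is a subsequence

1


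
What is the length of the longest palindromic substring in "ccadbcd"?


Input: "ccadbcd"
Checking substrings for palindromes:
  [0:2] "cc" (len 2) => palindrome
Longest palindromic substring: "cc" with length 2

2


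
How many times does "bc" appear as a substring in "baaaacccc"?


Searching for "bc" in "baaaacccc"
Scanning each position:
  Position 0: "ba" => no
  Position 1: "aa" => no
  Position 2: "aa" => no
  Position 3: "aa" => no
  Position 4: "ac" => no
  Position 5: "cc" => no
  Position 6: "cc" => no
  Position 7: "cc" => no
Total occurrences: 0

0


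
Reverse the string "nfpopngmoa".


Input: nfpopngmoa
Reading characters right to left:
  Position 9: 'a'
  Position 8: 'o'
  Position 7: 'm'
  Position 6: 'g'
  Position 5: 'n'
  Position 4: 'p'
  Position 3: 'o'
  Position 2: 'p'
  Position 1: 'f'
  Position 0: 'n'
Reversed: aomgnpopfn

aomgnpopfn


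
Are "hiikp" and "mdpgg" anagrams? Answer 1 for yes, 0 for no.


Strings: "hiikp", "mdpgg"
Sorted first:  hiikp
Sorted second: dggmp
Differ at position 0: 'h' vs 'd' => not anagrams

0


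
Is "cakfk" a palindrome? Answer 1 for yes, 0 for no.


Input: cakfk
Reversed: kfkac
  Compare pos 0 ('c') with pos 4 ('k'): MISMATCH
  Compare pos 1 ('a') with pos 3 ('f'): MISMATCH
Result: not a palindrome

0


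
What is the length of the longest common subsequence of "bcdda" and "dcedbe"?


LCS of "bcdda" and "dcedbe"
DP table:
           d    c    e    d    b    e
      0    0    0    0    0    0    0
  b   0    0    0    0    0    1    1
  c   0    0    1    1    1    1    1
  d   0    1    1    1    2    2    2
  d   0    1    1    1    2    2    2
  a   0    1    1    1    2    2    2
LCS length = dp[5][6] = 2

2


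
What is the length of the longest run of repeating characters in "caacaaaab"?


Input: "caacaaaab"
Scanning for longest run:
  Position 1 ('a'): new char, reset run to 1
  Position 2 ('a'): continues run of 'a', length=2
  Position 3 ('c'): new char, reset run to 1
  Position 4 ('a'): new char, reset run to 1
  Position 5 ('a'): continues run of 'a', length=2
  Position 6 ('a'): continues run of 'a', length=3
  Position 7 ('a'): continues run of 'a', length=4
  Position 8 ('b'): new char, reset run to 1
Longest run: 'a' with length 4

4


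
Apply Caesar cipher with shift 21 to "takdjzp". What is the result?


Caesar cipher: shift "takdjzp" by 21
  't' (pos 19) + 21 = pos 14 = 'o'
  'a' (pos 0) + 21 = pos 21 = 'v'
  'k' (pos 10) + 21 = pos 5 = 'f'
  'd' (pos 3) + 21 = pos 24 = 'y'
  'j' (pos 9) + 21 = pos 4 = 'e'
  'z' (pos 25) + 21 = pos 20 = 'u'
  'p' (pos 15) + 21 = pos 10 = 'k'
Result: ovfyeuk

ovfyeuk


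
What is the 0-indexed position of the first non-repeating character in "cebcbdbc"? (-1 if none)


Input: cebcbdbc
Character frequencies:
  'b': 3
  'c': 3
  'd': 1
  'e': 1
Scanning left to right for freq == 1:
  Position 0 ('c'): freq=3, skip
  Position 1 ('e'): unique! => answer = 1

1


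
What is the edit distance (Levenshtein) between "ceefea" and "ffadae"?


Computing edit distance: "ceefea" -> "ffadae"
DP table:
           f    f    a    d    a    e
      0    1    2    3    4    5    6
  c   1    1    2    3    4    5    6
  e   2    2    2    3    4    5    5
  e   3    3    3    3    4    5    5
  f   4    3    3    4    4    5    6
  e   5    4    4    4    5    5    5
  a   6    5    5    4    5    5    6
Edit distance = dp[6][6] = 6

6


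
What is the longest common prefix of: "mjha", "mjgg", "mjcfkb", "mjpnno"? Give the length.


Words: mjha, mjgg, mjcfkb, mjpnno
  Position 0: all 'm' => match
  Position 1: all 'j' => match
  Position 2: ('h', 'g', 'c', 'p') => mismatch, stop
LCP = "mj" (length 2)

2


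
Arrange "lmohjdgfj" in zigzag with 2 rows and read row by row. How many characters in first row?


Zigzag "lmohjdgfj" into 2 rows:
Placing characters:
  'l' => row 0
  'm' => row 1
  'o' => row 0
  'h' => row 1
  'j' => row 0
  'd' => row 1
  'g' => row 0
  'f' => row 1
  'j' => row 0
Rows:
  Row 0: "lojgj"
  Row 1: "mhdf"
First row length: 5

5


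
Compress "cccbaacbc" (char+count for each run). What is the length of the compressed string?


Input: cccbaacbc
Runs:
  'c' x 3 => "c3"
  'b' x 1 => "b1"
  'a' x 2 => "a2"
  'c' x 1 => "c1"
  'b' x 1 => "b1"
  'c' x 1 => "c1"
Compressed: "c3b1a2c1b1c1"
Compressed length: 12

12


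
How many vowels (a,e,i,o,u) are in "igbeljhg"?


Input: igbeljhg
Checking each character:
  'i' at position 0: vowel (running total: 1)
  'g' at position 1: consonant
  'b' at position 2: consonant
  'e' at position 3: vowel (running total: 2)
  'l' at position 4: consonant
  'j' at position 5: consonant
  'h' at position 6: consonant
  'g' at position 7: consonant
Total vowels: 2

2


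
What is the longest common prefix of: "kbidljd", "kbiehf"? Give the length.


Words: kbidljd, kbiehf
  Position 0: all 'k' => match
  Position 1: all 'b' => match
  Position 2: all 'i' => match
  Position 3: ('d', 'e') => mismatch, stop
LCP = "kbi" (length 3)

3


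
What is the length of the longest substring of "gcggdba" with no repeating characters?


Input: "gcggdba"
Sliding window (track last position of each char):
  Position 0 ('g'): window [0,0] length 1 -- new best
  Position 1 ('c'): window [0,1] length 2 -- new best
  Position 2 ('g'): repeat (last at 0), move window start to 1
  Position 2 ('g'): window [1,2] length 2
  Position 3 ('g'): repeat (last at 2), move window start to 3
  Position 3 ('g'): window [3,3] length 1
  Position 4 ('d'): window [3,4] length 2
  Position 5 ('b'): window [3,5] length 3 -- new best
  Position 6 ('a'): window [3,6] length 4 -- new best
Longest substring with no repeats: "gdba" with length 4

4


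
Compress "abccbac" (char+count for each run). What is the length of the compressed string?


Input: abccbac
Runs:
  'a' x 1 => "a1"
  'b' x 1 => "b1"
  'c' x 2 => "c2"
  'b' x 1 => "b1"
  'a' x 1 => "a1"
  'c' x 1 => "c1"
Compressed: "a1b1c2b1a1c1"
Compressed length: 12

12


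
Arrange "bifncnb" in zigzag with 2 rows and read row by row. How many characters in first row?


Zigzag "bifncnb" into 2 rows:
Placing characters:
  'b' => row 0
  'i' => row 1
  'f' => row 0
  'n' => row 1
  'c' => row 0
  'n' => row 1
  'b' => row 0
Rows:
  Row 0: "bfcb"
  Row 1: "inn"
First row length: 4

4


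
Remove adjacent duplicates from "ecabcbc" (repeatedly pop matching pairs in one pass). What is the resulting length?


Input: ecabcbc
Stack-based adjacent duplicate removal:
  Read 'e': push. Stack: e
  Read 'c': push. Stack: ec
  Read 'a': push. Stack: eca
  Read 'b': push. Stack: ecab
  Read 'c': push. Stack: ecabc
  Read 'b': push. Stack: ecabcb
  Read 'c': push. Stack: ecabcbc
Final stack: "ecabcbc" (length 7)

7


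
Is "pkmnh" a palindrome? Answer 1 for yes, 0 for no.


Input: pkmnh
Reversed: hnmkp
  Compare pos 0 ('p') with pos 4 ('h'): MISMATCH
  Compare pos 1 ('k') with pos 3 ('n'): MISMATCH
Result: not a palindrome

0


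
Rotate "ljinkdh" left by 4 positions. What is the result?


Input: "ljinkdh", rotate left by 4
First 4 characters: "ljin"
Remaining characters: "kdh"
Concatenate remaining + first: "kdh" + "ljin" = "kdhljin"

kdhljin


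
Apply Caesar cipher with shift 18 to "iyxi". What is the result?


Caesar cipher: shift "iyxi" by 18
  'i' (pos 8) + 18 = pos 0 = 'a'
  'y' (pos 24) + 18 = pos 16 = 'q'
  'x' (pos 23) + 18 = pos 15 = 'p'
  'i' (pos 8) + 18 = pos 0 = 'a'
Result: aqpa

aqpa


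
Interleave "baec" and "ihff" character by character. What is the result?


Interleaving "baec" and "ihff":
  Position 0: 'b' from first, 'i' from second => "bi"
  Position 1: 'a' from first, 'h' from second => "ah"
  Position 2: 'e' from first, 'f' from second => "ef"
  Position 3: 'c' from first, 'f' from second => "cf"
Result: biahefcf

biahefcf


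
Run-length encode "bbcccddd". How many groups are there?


Input: bbcccddd
Scanning for consecutive runs:
  Group 1: 'b' x 2 (positions 0-1)
  Group 2: 'c' x 3 (positions 2-4)
  Group 3: 'd' x 3 (positions 5-7)
Total groups: 3

3


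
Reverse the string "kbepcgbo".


Input: kbepcgbo
Reading characters right to left:
  Position 7: 'o'
  Position 6: 'b'
  Position 5: 'g'
  Position 4: 'c'
  Position 3: 'p'
  Position 2: 'e'
  Position 1: 'b'
  Position 0: 'k'
Reversed: obgcpebk

obgcpebk


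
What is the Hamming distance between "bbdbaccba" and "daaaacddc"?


Comparing "bbdbaccba" and "daaaacddc" position by position:
  Position 0: 'b' vs 'd' => differ
  Position 1: 'b' vs 'a' => differ
  Position 2: 'd' vs 'a' => differ
  Position 3: 'b' vs 'a' => differ
  Position 4: 'a' vs 'a' => same
  Position 5: 'c' vs 'c' => same
  Position 6: 'c' vs 'd' => differ
  Position 7: 'b' vs 'd' => differ
  Position 8: 'a' vs 'c' => differ
Total differences (Hamming distance): 7

7
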